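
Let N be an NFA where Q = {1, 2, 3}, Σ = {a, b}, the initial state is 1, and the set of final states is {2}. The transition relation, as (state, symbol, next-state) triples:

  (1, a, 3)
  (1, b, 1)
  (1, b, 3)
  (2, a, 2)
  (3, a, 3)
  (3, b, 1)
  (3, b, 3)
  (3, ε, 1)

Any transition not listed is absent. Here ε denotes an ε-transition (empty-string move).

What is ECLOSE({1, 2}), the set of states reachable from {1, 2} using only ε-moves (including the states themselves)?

{1, 2}

Begin with {1, 2}.
No ε-moves leave this set, so the closure equals the set itself.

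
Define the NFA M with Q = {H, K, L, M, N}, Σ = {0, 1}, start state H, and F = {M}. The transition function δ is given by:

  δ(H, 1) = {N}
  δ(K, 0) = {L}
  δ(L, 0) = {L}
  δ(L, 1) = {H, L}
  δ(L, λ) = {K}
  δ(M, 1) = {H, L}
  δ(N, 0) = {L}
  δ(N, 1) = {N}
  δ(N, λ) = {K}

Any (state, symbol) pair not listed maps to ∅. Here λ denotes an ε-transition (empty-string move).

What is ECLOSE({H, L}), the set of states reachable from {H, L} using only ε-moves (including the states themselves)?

{H, K, L}

Begin with {H, L}.
ε-move L → K; add K.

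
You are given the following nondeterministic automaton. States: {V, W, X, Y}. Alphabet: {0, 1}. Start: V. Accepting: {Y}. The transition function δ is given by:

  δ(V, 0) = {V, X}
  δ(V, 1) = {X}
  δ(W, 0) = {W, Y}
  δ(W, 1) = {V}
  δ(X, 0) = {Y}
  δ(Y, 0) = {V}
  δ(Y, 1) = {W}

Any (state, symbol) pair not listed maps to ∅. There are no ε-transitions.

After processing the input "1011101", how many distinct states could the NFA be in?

1

Start in {V}.
Read '1': {V} → {X}.
Read '0': {X} → {Y}.
Read '1': {Y} → {W}.
Read '1': {W} → {V}.
Read '1': {V} → {X}.
Read '0': {X} → {Y}.
Read '1': {Y} → {W}.
That set has 1 state.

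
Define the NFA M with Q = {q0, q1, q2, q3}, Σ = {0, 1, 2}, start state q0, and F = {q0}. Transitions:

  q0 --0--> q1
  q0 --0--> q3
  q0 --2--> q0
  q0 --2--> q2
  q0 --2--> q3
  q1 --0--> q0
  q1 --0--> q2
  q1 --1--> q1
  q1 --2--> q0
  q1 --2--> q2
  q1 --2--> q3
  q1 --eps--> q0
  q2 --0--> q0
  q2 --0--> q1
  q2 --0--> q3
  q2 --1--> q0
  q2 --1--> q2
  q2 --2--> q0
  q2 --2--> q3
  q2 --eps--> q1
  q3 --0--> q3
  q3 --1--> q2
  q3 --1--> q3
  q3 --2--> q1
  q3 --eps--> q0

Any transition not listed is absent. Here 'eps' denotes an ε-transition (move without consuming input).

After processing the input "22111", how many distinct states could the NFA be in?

Start in {q0}.
Read '2': q0→{q0, q2, q3}; union {q0, q2, q3}; ε-closure = {q0, q1, q2, q3}.
Read '2': q0→{q0, q2, q3}, q1→{q0, q2, q3}, q2→{q0, q3}, q3→{q1}; now {q0, q1, q2, q3}.
Read '1': q0→∅, q1→{q1}, q2→{q0, q2}, q3→{q2, q3}; now {q0, q1, q2, q3}.
Read '1': q0→∅, q1→{q1}, q2→{q0, q2}, q3→{q2, q3}; now {q0, q1, q2, q3}.
Read '1': q0→∅, q1→{q1}, q2→{q0, q2}, q3→{q2, q3}; now {q0, q1, q2, q3}.
That set has 4 states.

4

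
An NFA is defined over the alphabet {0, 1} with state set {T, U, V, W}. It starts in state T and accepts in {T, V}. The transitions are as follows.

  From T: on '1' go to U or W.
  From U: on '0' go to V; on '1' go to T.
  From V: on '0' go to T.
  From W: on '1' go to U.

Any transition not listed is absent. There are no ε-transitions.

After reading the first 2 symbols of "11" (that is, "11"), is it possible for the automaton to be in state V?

Start in {T}.
Read '1': T→{U, W}; now {U, W}.
Read '1': U→{T}, W→{U}; now {T, U}.
State V is not in {T, U}.

No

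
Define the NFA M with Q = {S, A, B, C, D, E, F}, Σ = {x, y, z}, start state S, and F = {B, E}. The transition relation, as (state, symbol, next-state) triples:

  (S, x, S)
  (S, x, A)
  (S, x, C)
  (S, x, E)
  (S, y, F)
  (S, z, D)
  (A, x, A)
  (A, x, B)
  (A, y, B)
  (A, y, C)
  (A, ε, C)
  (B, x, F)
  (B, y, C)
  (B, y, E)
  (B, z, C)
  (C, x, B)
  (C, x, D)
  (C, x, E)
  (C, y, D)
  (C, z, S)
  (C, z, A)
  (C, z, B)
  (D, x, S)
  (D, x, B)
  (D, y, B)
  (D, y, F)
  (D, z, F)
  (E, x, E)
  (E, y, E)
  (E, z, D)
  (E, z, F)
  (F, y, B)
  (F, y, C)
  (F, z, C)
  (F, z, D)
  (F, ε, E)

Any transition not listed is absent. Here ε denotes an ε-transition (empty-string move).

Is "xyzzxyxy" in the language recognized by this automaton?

Yes

Start in {S}.
Read 'x': {S} → {S, A, C, E}.
Read 'y': {S, A, C, E} → {B, C, D, E, F}.
Read 'z': {B, C, D, E, F} → {S, A, B, C, D, E, F}.
Read 'z': {S, A, B, C, D, E, F} → {S, A, B, C, D, E, F}.
Read 'x': {S, A, B, C, D, E, F} → {S, A, B, C, D, E, F}.
Read 'y': {S, A, B, C, D, E, F} → {B, C, D, E, F}.
Read 'x': {B, C, D, E, F} → {S, B, D, E, F}.
Read 'y': {S, B, D, E, F} → {B, C, E, F}.
The final set {B, C, E, F} contains the accepting states B, E.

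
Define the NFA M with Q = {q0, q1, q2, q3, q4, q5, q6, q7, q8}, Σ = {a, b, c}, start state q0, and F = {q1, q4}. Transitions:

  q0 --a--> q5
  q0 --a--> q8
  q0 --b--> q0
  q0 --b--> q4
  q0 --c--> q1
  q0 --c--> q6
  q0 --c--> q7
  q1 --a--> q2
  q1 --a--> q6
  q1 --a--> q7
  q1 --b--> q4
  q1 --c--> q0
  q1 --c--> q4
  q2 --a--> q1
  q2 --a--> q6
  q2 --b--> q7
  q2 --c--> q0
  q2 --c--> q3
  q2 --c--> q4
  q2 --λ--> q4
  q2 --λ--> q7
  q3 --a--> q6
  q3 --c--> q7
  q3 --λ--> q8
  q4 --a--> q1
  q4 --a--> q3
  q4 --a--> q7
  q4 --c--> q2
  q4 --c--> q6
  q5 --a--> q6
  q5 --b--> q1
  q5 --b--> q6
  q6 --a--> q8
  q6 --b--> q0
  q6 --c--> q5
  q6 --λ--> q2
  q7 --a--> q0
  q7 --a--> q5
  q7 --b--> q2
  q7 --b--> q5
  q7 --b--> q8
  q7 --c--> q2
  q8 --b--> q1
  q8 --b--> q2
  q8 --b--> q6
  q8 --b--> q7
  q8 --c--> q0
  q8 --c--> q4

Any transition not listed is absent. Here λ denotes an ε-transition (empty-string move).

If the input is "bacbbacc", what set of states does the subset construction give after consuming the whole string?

{q0, q1, q2, q3, q4, q5, q6, q7, q8}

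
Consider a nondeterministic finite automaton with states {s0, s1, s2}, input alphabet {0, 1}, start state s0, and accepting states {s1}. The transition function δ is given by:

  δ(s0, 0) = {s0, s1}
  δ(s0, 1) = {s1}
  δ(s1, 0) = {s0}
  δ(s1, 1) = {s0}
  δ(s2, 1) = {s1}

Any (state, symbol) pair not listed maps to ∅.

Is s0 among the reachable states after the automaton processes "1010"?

Start in {s0}.
Read '1': {s0} → {s1}.
Read '0': {s1} → {s0}.
Read '1': {s0} → {s1}.
Read '0': {s1} → {s0}.
State s0 is in {s0}.

Yes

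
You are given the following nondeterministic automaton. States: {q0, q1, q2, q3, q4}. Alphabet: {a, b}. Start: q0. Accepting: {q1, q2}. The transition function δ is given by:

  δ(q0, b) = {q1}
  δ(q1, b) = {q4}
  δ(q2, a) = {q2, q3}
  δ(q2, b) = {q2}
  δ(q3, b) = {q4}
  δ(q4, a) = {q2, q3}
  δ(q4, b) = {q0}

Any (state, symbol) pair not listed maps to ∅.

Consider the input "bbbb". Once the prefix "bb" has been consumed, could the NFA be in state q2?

No

Start in {q0}.
Read 'b': {q0} → {q1}.
Read 'b': {q1} → {q4}.
State q2 is not in {q4}.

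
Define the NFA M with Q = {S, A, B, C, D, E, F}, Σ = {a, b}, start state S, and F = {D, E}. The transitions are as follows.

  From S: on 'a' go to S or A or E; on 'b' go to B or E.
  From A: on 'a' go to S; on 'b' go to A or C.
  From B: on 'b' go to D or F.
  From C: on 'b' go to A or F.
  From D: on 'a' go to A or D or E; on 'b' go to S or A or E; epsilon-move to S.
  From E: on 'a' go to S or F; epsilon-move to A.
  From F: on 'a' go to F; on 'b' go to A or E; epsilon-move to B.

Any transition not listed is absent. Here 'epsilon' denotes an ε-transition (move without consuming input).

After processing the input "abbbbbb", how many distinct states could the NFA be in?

7

Start in {S}.
Read 'a': S→{S, A, E}; now {S, A, E}.
Read 'b': S→{B, E}, A→{A, C}, E→∅; now {A, B, C, E}.
Read 'b': A→{A, C}, B→{D, F}, C→{A, F}, E→∅; union {A, C, D, F}; ε-closure = {S, A, B, C, D, F}.
Read 'b': S→{B, E}, A→{A, C}, B→{D, F}, C→{A, F}, D→{S, A, E}, F→{A, E}; now {S, A, B, C, D, E, F}.
Read 'b': S→{B, E}, A→{A, C}, B→{D, F}, C→{A, F}, D→{S, A, E}, E→∅, F→{A, E}; now {S, A, B, C, D, E, F}.
Read 'b': S→{B, E}, A→{A, C}, B→{D, F}, C→{A, F}, D→{S, A, E}, E→∅, F→{A, E}; now {S, A, B, C, D, E, F}.
Read 'b': S→{B, E}, A→{A, C}, B→{D, F}, C→{A, F}, D→{S, A, E}, E→∅, F→{A, E}; now {S, A, B, C, D, E, F}.
That set has 7 states.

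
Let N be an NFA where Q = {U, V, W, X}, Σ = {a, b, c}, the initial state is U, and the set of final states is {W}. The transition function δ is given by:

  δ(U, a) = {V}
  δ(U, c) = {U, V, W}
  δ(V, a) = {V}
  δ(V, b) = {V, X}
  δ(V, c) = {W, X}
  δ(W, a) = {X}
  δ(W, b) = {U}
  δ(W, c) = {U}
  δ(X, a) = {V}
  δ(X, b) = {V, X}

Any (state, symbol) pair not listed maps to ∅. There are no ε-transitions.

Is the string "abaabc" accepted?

Yes

Start in {U}.
Read 'a': U→{V}; now {V}.
Read 'b': V→{V, X}; now {V, X}.
Read 'a': V→{V}, X→{V}; now {V}.
Read 'a': V→{V}; now {V}.
Read 'b': V→{V, X}; now {V, X}.
Read 'c': V→{W, X}, X→∅; now {W, X}.
The final set {W, X} contains the accepting state W.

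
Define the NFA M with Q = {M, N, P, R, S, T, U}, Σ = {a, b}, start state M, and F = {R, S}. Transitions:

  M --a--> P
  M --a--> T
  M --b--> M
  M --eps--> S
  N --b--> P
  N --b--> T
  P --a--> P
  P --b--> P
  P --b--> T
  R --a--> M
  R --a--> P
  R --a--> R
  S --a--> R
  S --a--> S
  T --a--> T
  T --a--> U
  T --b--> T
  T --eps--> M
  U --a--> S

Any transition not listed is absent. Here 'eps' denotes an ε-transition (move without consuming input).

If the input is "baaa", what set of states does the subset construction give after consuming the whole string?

Start: ε-closure({M}) = {M, S}.
Read 'b': M→{M}, S→∅; union {M}; ε-closure = {M, S}.
Read 'a': M→{P, T}, S→{R, S}; union {P, R, S, T}; ε-closure = {M, P, R, S, T}.
Read 'a': M→{P, T}, P→{P}, R→{M, P, R}, S→{R, S}, T→{T, U}; now {M, P, R, S, T, U}.
Read 'a': M→{P, T}, P→{P}, R→{M, P, R}, S→{R, S}, T→{T, U}, U→{S}; now {M, P, R, S, T, U}.

{M, P, R, S, T, U}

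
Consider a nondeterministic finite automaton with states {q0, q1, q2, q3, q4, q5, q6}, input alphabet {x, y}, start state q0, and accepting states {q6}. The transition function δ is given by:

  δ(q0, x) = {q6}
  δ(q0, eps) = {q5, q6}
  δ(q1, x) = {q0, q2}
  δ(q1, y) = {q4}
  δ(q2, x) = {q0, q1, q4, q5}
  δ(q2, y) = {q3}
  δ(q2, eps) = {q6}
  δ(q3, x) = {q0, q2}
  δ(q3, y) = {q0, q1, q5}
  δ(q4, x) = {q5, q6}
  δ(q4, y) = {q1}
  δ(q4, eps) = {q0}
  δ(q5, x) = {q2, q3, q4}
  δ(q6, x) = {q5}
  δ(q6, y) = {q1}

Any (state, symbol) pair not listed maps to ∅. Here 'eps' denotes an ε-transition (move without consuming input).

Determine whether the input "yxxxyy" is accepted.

Start: ε-closure({q0}) = {q0, q5, q6}.
Read 'y': {q0, q5, q6} → {q1}.
Read 'x': {q1} → {q0, q2, q5, q6}.
Read 'x': {q0, q2, q5, q6} → {q0, q1, q2, q3, q4, q5, q6}.
Read 'x': {q0, q1, q2, q3, q4, q5, q6} → {q0, q1, q2, q3, q4, q5, q6}.
Read 'y': {q0, q1, q2, q3, q4, q5, q6} → {q0, q1, q3, q4, q5, q6}.
Read 'y': {q0, q1, q3, q4, q5, q6} → {q0, q1, q4, q5, q6}.
The final set {q0, q1, q4, q5, q6} contains the accepting state q6.

Yes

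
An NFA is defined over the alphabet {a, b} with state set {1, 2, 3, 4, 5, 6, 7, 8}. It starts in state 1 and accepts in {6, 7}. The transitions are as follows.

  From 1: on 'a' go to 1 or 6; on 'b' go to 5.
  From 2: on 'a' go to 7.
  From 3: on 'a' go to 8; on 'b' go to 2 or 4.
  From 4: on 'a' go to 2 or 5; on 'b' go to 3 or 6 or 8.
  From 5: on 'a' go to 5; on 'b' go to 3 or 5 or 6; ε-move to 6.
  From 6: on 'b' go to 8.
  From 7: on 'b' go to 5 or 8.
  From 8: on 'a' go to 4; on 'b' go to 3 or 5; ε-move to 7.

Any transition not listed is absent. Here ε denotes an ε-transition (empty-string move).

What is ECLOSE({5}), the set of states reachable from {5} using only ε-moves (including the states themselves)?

{5, 6}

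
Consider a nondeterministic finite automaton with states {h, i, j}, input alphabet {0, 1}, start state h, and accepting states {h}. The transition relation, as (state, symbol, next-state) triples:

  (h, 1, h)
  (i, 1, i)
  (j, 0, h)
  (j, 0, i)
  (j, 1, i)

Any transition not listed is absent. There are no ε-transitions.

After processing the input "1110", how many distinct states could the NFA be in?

Start in {h}.
Read '1': h→{h}; now {h}.
Read '1': h→{h}; now {h}.
Read '1': h→{h}; now {h}.
Read '0': h→∅; now ∅.
That set has 0 states.

0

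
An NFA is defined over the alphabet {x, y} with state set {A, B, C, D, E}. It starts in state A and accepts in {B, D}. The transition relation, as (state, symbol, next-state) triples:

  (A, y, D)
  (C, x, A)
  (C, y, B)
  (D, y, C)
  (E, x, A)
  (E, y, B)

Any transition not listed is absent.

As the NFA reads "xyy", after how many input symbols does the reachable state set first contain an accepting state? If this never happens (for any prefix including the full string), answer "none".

none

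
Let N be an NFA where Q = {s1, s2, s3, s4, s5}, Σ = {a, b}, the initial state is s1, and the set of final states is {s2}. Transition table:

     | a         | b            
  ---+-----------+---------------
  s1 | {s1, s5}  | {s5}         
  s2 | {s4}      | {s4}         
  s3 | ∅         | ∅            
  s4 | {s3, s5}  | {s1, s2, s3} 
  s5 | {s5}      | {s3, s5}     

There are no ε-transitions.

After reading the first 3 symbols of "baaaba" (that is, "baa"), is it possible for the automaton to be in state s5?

Yes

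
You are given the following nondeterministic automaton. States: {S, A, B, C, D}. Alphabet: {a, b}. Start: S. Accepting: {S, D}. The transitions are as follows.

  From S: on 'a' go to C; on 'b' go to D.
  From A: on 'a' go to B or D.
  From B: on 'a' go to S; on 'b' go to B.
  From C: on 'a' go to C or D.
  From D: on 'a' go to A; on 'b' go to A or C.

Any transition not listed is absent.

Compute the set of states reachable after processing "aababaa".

Start in {S}.
Read 'a': S→{C}; now {C}.
Read 'a': C→{C, D}; now {C, D}.
Read 'b': C→∅, D→{A, C}; now {A, C}.
Read 'a': A→{B, D}, C→{C, D}; now {B, C, D}.
Read 'b': B→{B}, C→∅, D→{A, C}; now {A, B, C}.
Read 'a': A→{B, D}, B→{S}, C→{C, D}; now {S, B, C, D}.
Read 'a': S→{C}, B→{S}, C→{C, D}, D→{A}; now {S, A, C, D}.

{S, A, C, D}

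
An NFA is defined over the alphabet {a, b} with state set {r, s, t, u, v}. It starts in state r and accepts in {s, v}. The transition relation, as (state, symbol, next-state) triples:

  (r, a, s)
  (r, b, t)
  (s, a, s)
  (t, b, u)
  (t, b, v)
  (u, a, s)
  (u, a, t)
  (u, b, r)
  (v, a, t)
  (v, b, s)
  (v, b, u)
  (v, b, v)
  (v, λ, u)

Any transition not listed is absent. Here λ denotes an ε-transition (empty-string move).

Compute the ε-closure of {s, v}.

Begin with {s, v}.
ε-move v → u; add u.

{s, u, v}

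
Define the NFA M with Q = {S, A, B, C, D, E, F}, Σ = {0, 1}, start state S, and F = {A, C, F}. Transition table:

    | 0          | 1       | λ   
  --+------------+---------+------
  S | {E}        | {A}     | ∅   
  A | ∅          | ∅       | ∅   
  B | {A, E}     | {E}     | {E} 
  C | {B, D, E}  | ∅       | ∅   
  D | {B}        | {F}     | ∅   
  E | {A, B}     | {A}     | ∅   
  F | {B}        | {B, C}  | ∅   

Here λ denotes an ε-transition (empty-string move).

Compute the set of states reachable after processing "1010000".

∅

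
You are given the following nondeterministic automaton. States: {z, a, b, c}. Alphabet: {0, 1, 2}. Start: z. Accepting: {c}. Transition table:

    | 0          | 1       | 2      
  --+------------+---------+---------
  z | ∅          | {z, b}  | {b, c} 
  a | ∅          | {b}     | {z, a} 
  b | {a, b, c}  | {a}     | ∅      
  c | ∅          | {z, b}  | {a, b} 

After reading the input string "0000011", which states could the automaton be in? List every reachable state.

Start in {z}.
Read '0': {z} → ∅.
The set is empty and remains empty for the remaining 6 symbols.

∅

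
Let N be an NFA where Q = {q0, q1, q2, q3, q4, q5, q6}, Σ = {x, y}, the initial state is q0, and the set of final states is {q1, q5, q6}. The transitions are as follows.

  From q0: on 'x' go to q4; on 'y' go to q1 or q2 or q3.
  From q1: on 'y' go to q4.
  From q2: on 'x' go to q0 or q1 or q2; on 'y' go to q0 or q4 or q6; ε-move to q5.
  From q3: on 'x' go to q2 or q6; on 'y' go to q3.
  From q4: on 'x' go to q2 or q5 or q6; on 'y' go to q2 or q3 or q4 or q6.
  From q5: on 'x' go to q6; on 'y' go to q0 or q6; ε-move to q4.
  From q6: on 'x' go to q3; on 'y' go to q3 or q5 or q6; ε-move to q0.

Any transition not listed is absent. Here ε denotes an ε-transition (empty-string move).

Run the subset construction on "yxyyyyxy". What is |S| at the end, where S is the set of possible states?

7

Start in {q0}.
Read 'y': {q0} → {q1, q2, q3, q4, q5}.
Read 'x': {q1, q2, q3, q4, q5} → {q0, q1, q2, q4, q5, q6}.
Read 'y': {q0, q1, q2, q4, q5, q6} → {q0, q1, q2, q3, q4, q5, q6}.
Read 'y': {q0, q1, q2, q3, q4, q5, q6} → {q0, q1, q2, q3, q4, q5, q6}.
Read 'y': {q0, q1, q2, q3, q4, q5, q6} → {q0, q1, q2, q3, q4, q5, q6}.
Read 'y': {q0, q1, q2, q3, q4, q5, q6} → {q0, q1, q2, q3, q4, q5, q6}.
Read 'x': {q0, q1, q2, q3, q4, q5, q6} → {q0, q1, q2, q3, q4, q5, q6}.
Read 'y': {q0, q1, q2, q3, q4, q5, q6} → {q0, q1, q2, q3, q4, q5, q6}.
That set has 7 states.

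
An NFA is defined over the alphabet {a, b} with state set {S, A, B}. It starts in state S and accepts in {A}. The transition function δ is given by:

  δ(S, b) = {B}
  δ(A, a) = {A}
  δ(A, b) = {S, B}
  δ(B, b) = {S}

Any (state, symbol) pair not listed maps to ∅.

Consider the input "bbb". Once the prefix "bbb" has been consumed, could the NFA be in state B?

Yes

Start in {S}.
Read 'b': S→{B}; now {B}.
Read 'b': B→{S}; now {S}.
Read 'b': S→{B}; now {B}.
State B is in {B}.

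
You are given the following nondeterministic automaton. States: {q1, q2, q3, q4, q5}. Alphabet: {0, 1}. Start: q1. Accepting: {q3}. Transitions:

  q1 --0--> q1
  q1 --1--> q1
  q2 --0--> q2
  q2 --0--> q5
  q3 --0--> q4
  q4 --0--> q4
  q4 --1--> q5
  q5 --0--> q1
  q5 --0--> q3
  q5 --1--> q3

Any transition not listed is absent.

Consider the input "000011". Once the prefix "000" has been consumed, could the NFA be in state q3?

Start in {q1}.
Read '0': q1→{q1}; now {q1}.
Read '0': q1→{q1}; now {q1}.
Read '0': q1→{q1}; now {q1}.
State q3 is not in {q1}.

No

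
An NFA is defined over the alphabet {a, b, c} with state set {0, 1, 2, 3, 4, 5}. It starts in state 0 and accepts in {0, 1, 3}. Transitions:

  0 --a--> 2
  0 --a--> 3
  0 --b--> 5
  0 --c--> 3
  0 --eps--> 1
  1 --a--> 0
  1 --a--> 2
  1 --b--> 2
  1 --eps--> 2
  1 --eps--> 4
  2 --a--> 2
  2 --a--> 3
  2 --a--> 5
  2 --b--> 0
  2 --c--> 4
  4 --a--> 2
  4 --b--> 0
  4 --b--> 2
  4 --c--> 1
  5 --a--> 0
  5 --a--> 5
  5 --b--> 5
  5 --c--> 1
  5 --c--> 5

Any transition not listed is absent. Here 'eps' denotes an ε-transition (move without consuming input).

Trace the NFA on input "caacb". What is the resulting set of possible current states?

Start: ε-closure({0}) = {0, 1, 2, 4}.
Read 'c': {0, 1, 2, 4} → {1, 2, 3, 4}.
Read 'a': {1, 2, 3, 4} → {0, 1, 2, 3, 4, 5}.
Read 'a': {0, 1, 2, 3, 4, 5} → {0, 1, 2, 3, 4, 5}.
Read 'c': {0, 1, 2, 3, 4, 5} → {1, 2, 3, 4, 5}.
Read 'b': {1, 2, 3, 4, 5} → {0, 1, 2, 4, 5}.

{0, 1, 2, 4, 5}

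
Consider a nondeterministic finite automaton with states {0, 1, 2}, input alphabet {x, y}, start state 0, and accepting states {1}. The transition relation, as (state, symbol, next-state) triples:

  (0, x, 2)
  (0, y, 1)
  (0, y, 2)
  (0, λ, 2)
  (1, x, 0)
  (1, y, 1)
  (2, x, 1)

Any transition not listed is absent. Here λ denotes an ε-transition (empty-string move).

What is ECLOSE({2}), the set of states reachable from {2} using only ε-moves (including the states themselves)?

{2}

Begin with {2}.
No ε-moves leave this set, so the closure equals the set itself.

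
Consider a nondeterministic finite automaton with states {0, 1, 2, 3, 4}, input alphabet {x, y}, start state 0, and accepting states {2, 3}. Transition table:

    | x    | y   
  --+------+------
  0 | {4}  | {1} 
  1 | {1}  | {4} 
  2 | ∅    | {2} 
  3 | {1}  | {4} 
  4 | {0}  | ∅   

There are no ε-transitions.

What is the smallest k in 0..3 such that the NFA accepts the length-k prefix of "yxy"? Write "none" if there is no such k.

none

Start in {0}.
Read 'y': 0→{1}; now {1}.
Read 'x': 1→{1}; now {1}.
Read 'y': 1→{4}; now {4}.
No reachable set along the way intersects F.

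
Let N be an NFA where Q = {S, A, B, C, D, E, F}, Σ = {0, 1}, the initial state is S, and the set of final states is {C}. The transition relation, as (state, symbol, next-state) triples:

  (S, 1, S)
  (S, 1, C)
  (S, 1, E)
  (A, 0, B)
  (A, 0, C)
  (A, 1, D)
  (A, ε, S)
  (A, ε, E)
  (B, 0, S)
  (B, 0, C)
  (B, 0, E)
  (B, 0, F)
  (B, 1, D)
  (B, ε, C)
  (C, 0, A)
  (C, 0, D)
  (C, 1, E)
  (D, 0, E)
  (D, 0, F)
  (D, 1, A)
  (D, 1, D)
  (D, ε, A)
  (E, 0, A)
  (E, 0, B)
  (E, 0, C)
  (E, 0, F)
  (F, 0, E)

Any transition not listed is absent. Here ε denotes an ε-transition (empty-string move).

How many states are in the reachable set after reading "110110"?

Start in {S}.
Read '1': S→{S, C, E}; now {S, C, E}.
Read '1': S→{S, C, E}, C→{E}, E→∅; now {S, C, E}.
Read '0': S→∅, C→{A, D}, E→{A, B, C, F}; union {A, B, C, D, F}; ε-closure = {S, A, B, C, D, E, F}.
Read '1': S→{S, C, E}, A→{D}, B→{D}, C→{E}, D→{A, D}, E→∅, F→∅; now {S, A, C, D, E}.
Read '1': S→{S, C, E}, A→{D}, C→{E}, D→{A, D}, E→∅; now {S, A, C, D, E}.
Read '0': S→∅, A→{B, C}, C→{A, D}, D→{E, F}, E→{A, B, C, F}; union {A, B, C, D, E, F}; ε-closure = {S, A, B, C, D, E, F}.
That set has 7 states.

7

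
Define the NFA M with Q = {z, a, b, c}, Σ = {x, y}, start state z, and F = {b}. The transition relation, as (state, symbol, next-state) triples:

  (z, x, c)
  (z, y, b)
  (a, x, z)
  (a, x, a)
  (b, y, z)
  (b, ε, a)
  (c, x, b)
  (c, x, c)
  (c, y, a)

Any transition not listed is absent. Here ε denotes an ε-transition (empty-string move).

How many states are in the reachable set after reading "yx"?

2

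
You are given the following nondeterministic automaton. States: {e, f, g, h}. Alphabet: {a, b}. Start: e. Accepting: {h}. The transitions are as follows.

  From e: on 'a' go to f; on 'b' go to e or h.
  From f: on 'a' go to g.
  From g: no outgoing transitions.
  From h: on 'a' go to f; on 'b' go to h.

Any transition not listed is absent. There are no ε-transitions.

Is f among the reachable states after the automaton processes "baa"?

No

Start in {e}.
Read 'b': {e} → {e, h}.
Read 'a': {e, h} → {f}.
Read 'a': {f} → {g}.
State f is not in {g}.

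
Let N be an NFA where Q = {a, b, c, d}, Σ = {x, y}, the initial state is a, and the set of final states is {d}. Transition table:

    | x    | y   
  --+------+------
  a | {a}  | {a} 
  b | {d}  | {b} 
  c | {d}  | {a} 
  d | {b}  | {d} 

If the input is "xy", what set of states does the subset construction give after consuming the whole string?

{a}

Start in {a}.
Read 'x': {a} → {a}.
Read 'y': {a} → {a}.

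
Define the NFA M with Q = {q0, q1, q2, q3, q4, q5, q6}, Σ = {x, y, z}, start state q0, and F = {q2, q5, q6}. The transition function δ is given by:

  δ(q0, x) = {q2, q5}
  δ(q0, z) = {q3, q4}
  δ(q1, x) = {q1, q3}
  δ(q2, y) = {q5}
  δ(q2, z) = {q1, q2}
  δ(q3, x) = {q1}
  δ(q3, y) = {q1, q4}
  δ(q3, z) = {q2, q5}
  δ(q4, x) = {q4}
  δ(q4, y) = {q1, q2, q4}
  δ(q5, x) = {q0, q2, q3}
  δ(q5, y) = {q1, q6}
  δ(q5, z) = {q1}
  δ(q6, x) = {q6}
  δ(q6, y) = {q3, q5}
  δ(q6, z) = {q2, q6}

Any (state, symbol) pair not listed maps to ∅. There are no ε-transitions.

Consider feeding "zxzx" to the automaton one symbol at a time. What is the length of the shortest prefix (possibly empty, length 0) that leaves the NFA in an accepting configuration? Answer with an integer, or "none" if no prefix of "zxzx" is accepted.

none

Start in {q0}.
Read 'z': {q0} → {q3, q4}.
Read 'x': {q3, q4} → {q1, q4}.
Read 'z': {q1, q4} → ∅.
The set is empty and remains empty for the remaining 1 symbol.
No reachable set along the way intersects F.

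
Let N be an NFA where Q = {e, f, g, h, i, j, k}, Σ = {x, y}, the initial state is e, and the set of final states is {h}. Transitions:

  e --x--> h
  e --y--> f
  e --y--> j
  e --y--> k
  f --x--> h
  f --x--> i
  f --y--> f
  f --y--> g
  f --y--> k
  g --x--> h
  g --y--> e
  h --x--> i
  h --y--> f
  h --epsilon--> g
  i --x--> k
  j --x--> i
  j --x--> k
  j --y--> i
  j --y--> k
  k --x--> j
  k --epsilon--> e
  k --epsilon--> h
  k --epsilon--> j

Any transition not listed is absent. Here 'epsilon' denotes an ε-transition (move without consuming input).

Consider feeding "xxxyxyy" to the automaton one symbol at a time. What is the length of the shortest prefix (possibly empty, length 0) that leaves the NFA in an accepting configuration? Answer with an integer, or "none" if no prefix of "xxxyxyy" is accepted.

1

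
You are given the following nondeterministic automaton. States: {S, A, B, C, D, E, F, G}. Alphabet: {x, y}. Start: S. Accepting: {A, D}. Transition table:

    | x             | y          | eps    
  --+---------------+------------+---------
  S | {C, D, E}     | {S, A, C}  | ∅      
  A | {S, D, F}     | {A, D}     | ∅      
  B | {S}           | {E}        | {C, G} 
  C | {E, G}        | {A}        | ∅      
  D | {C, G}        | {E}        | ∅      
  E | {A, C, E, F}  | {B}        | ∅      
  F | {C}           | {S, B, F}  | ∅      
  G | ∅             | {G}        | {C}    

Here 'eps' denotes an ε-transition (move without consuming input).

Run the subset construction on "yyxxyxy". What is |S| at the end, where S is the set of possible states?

8

Start in {S}.
Read 'y': S→{S, A, C}; now {S, A, C}.
Read 'y': S→{S, A, C}, A→{A, D}, C→{A}; now {S, A, C, D}.
Read 'x': S→{C, D, E}, A→{S, D, F}, C→{E, G}, D→{C, G}; now {S, C, D, E, F, G}.
Read 'x': S→{C, D, E}, C→{E, G}, D→{C, G}, E→{A, C, E, F}, F→{C}, G→∅; now {A, C, D, E, F, G}.
Read 'y': A→{A, D}, C→{A}, D→{E}, E→{B}, F→{S, B, F}, G→{G}; union {S, A, B, D, E, F, G}; ε-closure = {S, A, B, C, D, E, F, G}.
Read 'x': S→{C, D, E}, A→{S, D, F}, B→{S}, C→{E, G}, D→{C, G}, E→{A, C, E, F}, F→{C}, G→∅; now {S, A, C, D, E, F, G}.
Read 'y': S→{S, A, C}, A→{A, D}, C→{A}, D→{E}, E→{B}, F→{S, B, F}, G→{G}; now {S, A, B, C, D, E, F, G}.
That set has 8 states.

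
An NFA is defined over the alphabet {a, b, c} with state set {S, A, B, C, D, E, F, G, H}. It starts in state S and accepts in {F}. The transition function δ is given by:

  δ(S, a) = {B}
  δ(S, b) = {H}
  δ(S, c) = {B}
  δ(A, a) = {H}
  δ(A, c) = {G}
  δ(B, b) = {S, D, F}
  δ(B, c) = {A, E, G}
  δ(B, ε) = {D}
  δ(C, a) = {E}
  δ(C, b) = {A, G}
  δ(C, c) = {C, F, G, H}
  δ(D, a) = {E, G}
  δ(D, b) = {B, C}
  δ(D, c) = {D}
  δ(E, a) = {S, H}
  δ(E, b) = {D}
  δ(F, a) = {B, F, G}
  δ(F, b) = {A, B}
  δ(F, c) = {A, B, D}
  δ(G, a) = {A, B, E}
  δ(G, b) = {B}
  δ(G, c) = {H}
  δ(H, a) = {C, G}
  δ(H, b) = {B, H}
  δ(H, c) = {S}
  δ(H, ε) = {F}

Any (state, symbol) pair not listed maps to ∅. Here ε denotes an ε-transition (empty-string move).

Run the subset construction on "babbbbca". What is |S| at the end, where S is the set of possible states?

9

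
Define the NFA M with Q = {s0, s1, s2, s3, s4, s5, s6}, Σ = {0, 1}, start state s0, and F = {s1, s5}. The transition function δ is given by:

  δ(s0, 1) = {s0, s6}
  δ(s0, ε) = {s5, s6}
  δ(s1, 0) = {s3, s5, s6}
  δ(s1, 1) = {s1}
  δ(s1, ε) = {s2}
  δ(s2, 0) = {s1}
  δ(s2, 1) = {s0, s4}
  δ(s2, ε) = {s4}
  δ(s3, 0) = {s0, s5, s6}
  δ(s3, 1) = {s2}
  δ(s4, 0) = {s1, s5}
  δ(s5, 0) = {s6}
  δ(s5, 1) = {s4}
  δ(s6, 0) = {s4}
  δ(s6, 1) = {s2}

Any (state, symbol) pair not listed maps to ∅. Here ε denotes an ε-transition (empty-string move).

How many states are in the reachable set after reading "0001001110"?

6

Start: ε-closure({s0}) = {s0, s5, s6}.
Read '0': s0→∅, s5→{s6}, s6→{s4}; now {s4, s6}.
Read '0': s4→{s1, s5}, s6→{s4}; union {s1, s4, s5}; ε-closure = {s1, s2, s4, s5}.
Read '0': s1→{s3, s5, s6}, s2→{s1}, s4→{s1, s5}, s5→{s6}; union {s1, s3, s5, s6}; ε-closure = {s1, s2, s3, s4, s5, s6}.
Read '1': s1→{s1}, s2→{s0, s4}, s3→{s2}, s4→∅, s5→{s4}, s6→{s2}; union {s0, s1, s2, s4}; ε-closure = {s0, s1, s2, s4, s5, s6}.
Read '0': s0→∅, s1→{s3, s5, s6}, s2→{s1}, s4→{s1, s5}, s5→{s6}, s6→{s4}; union {s1, s3, s4, s5, s6}; ε-closure = {s1, s2, s3, s4, s5, s6}.
Read '0': s1→{s3, s5, s6}, s2→{s1}, s3→{s0, s5, s6}, s4→{s1, s5}, s5→{s6}, s6→{s4}; union {s0, s1, s3, s4, s5, s6}; ε-closure = {s0, s1, s2, s3, s4, s5, s6}.
Read '1': s0→{s0, s6}, s1→{s1}, s2→{s0, s4}, s3→{s2}, s4→∅, s5→{s4}, s6→{s2}; union {s0, s1, s2, s4, s6}; ε-closure = {s0, s1, s2, s4, s5, s6}.
Read '1': s0→{s0, s6}, s1→{s1}, s2→{s0, s4}, s4→∅, s5→{s4}, s6→{s2}; union {s0, s1, s2, s4, s6}; ε-closure = {s0, s1, s2, s4, s5, s6}.
Read '1': s0→{s0, s6}, s1→{s1}, s2→{s0, s4}, s4→∅, s5→{s4}, s6→{s2}; union {s0, s1, s2, s4, s6}; ε-closure = {s0, s1, s2, s4, s5, s6}.
Read '0': s0→∅, s1→{s3, s5, s6}, s2→{s1}, s4→{s1, s5}, s5→{s6}, s6→{s4}; union {s1, s3, s4, s5, s6}; ε-closure = {s1, s2, s3, s4, s5, s6}.
That set has 6 states.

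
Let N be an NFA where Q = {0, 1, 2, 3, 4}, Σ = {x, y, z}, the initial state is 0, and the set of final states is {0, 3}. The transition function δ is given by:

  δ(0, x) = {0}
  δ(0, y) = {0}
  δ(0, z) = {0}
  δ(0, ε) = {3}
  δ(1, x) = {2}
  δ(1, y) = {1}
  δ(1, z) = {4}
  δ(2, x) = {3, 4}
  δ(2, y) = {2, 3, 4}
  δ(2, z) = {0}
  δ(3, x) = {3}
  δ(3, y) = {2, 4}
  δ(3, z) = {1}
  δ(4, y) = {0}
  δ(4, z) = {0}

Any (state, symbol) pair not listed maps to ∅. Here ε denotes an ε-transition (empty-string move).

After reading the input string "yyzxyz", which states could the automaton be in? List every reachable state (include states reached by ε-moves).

Start: ε-closure({0}) = {0, 3}.
Read 'y': 0→{0}, 3→{2, 4}; union {0, 2, 4}; ε-closure = {0, 2, 3, 4}.
Read 'y': 0→{0}, 2→{2, 3, 4}, 3→{2, 4}, 4→{0}; now {0, 2, 3, 4}.
Read 'z': 0→{0}, 2→{0}, 3→{1}, 4→{0}; union {0, 1}; ε-closure = {0, 1, 3}.
Read 'x': 0→{0}, 1→{2}, 3→{3}; now {0, 2, 3}.
Read 'y': 0→{0}, 2→{2, 3, 4}, 3→{2, 4}; now {0, 2, 3, 4}.
Read 'z': 0→{0}, 2→{0}, 3→{1}, 4→{0}; union {0, 1}; ε-closure = {0, 1, 3}.

{0, 1, 3}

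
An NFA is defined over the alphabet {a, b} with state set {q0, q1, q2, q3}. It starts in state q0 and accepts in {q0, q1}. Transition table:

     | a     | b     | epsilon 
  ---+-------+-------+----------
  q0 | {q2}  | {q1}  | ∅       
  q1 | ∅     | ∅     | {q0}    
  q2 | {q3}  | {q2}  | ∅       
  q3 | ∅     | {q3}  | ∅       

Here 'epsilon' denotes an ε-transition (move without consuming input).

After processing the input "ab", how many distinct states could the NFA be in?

Start in {q0}.
Read 'a': q0→{q2}; now {q2}.
Read 'b': q2→{q2}; now {q2}.
That set has 1 state.

1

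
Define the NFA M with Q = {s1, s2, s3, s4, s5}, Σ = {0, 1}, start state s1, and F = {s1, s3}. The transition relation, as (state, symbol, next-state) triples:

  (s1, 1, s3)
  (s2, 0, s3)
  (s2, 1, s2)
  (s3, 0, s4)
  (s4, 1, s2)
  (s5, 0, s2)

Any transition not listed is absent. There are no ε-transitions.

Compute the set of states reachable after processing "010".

∅

Start in {s1}.
Read '0': s1→∅; now ∅.
The set is empty and remains empty for the remaining 2 symbols.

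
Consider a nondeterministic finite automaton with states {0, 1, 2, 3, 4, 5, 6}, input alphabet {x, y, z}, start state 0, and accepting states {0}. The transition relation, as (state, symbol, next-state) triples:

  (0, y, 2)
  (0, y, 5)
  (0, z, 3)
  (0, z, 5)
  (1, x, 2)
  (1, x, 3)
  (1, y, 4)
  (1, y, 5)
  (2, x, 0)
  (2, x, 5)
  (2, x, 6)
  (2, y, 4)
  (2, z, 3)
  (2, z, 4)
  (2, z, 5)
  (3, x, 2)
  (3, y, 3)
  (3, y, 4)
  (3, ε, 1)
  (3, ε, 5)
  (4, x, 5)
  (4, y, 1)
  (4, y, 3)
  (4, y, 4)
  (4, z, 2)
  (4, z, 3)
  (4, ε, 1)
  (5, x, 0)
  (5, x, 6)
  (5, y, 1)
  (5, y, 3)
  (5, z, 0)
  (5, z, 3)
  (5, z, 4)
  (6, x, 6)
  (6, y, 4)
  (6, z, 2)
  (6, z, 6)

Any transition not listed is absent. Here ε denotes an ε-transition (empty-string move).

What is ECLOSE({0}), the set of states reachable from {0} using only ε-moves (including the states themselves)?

{0}

Begin with {0}.
No ε-moves leave this set, so the closure equals the set itself.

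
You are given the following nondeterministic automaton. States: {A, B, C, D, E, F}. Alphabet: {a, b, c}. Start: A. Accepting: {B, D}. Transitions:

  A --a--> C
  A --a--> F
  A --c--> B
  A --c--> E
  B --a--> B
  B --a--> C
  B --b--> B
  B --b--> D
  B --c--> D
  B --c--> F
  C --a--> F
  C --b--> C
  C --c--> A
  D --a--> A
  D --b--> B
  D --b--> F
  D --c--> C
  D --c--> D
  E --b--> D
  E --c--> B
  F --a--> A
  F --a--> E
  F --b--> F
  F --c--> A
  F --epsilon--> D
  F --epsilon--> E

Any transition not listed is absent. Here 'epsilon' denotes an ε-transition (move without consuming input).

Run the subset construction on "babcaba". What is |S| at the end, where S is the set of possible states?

0

Start in {A}.
Read 'b': {A} → ∅.
The set is empty and remains empty for the remaining 6 symbols.
That set has 0 states.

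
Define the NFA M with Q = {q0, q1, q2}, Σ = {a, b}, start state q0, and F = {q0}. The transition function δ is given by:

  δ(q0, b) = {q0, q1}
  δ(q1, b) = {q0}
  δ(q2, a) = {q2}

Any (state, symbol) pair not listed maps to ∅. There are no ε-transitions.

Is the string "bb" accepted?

Yes

Start in {q0}.
Read 'b': {q0} → {q0, q1}.
Read 'b': {q0, q1} → {q0, q1}.
The final set {q0, q1} contains the accepting state q0.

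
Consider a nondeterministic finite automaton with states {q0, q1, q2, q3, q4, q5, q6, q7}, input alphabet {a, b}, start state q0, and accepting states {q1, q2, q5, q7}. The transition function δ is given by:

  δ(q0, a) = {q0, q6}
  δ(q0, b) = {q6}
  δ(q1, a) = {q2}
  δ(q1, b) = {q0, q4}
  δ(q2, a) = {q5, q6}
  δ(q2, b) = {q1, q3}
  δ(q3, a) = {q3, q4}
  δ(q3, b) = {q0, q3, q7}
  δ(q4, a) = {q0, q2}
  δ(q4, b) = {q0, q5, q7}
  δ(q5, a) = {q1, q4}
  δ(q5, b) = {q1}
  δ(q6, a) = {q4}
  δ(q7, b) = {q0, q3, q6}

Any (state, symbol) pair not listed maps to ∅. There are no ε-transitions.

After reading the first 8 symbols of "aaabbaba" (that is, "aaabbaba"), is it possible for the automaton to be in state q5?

No

Start in {q0}.
Read 'a': {q0} → {q0, q6}.
Read 'a': {q0, q6} → {q0, q4, q6}.
Read 'a': {q0, q4, q6} → {q0, q2, q4, q6}.
Read 'b': {q0, q2, q4, q6} → {q0, q1, q3, q5, q6, q7}.
Read 'b': {q0, q1, q3, q5, q6, q7} → {q0, q1, q3, q4, q6, q7}.
Read 'a': {q0, q1, q3, q4, q6, q7} → {q0, q2, q3, q4, q6}.
Read 'b': {q0, q2, q3, q4, q6} → {q0, q1, q3, q5, q6, q7}.
Read 'a': {q0, q1, q3, q5, q6, q7} → {q0, q1, q2, q3, q4, q6}.
State q5 is not in {q0, q1, q2, q3, q4, q6}.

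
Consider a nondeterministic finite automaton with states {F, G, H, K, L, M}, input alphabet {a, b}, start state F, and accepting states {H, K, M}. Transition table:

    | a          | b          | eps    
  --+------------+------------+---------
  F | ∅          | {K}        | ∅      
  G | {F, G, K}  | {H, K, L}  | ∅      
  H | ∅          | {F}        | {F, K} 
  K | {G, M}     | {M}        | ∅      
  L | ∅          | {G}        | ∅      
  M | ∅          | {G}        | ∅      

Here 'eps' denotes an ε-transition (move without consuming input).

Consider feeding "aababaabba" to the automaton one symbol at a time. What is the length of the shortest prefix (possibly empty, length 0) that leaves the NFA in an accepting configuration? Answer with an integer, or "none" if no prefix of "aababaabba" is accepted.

none

Start in {F}.
Read 'a': F→∅; now ∅.
The set is empty and remains empty for the remaining 9 symbols.
No reachable set along the way intersects F.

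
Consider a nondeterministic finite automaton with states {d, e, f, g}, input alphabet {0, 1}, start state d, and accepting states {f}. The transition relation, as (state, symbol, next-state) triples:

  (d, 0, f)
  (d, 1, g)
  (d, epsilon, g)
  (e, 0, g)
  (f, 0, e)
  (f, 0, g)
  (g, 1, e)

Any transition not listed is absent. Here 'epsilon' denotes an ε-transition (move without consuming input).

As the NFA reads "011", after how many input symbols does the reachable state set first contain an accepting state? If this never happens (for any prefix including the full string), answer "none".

1

Start: ε-closure({d}) = {d, g}.
Read '0': d→{f}, g→∅; now {f}.
None of the earlier sets intersect F, but {f} does.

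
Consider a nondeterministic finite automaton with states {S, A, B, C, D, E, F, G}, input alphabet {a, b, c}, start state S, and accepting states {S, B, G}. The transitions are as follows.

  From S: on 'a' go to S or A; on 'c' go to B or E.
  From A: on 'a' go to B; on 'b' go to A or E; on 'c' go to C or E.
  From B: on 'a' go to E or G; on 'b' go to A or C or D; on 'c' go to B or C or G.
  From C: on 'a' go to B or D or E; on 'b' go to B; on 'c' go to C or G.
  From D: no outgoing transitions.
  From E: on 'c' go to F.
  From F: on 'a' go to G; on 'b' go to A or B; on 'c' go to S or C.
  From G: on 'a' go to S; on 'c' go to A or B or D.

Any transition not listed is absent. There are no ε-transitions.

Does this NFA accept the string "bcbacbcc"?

No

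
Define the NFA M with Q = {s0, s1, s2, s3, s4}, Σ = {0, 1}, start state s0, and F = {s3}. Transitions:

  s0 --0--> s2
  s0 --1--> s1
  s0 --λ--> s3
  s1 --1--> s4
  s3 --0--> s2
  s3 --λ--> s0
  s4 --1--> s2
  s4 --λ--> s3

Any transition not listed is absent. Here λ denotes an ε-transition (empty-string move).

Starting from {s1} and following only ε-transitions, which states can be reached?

{s1}

Begin with {s1}.
No ε-moves leave this set, so the closure equals the set itself.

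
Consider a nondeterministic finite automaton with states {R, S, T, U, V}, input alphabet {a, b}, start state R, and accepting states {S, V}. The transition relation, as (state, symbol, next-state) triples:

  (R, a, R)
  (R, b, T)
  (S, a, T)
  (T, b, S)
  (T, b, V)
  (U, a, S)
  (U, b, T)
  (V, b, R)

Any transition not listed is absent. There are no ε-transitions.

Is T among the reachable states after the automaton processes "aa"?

No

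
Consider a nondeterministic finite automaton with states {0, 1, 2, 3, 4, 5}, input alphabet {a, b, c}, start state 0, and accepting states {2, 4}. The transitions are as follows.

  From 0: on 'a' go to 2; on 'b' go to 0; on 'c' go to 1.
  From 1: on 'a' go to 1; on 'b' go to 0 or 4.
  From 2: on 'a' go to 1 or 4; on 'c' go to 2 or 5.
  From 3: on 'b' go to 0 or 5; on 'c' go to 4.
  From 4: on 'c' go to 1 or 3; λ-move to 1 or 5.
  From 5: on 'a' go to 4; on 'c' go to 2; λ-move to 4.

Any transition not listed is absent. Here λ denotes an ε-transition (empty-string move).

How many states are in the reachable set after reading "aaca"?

Start in {0}.
Read 'a': {0} → {2}.
Read 'a': {2} → {1, 4, 5}.
Read 'c': {1, 4, 5} → {1, 2, 3}.
Read 'a': {1, 2, 3} → {1, 4, 5}.
That set has 3 states.

3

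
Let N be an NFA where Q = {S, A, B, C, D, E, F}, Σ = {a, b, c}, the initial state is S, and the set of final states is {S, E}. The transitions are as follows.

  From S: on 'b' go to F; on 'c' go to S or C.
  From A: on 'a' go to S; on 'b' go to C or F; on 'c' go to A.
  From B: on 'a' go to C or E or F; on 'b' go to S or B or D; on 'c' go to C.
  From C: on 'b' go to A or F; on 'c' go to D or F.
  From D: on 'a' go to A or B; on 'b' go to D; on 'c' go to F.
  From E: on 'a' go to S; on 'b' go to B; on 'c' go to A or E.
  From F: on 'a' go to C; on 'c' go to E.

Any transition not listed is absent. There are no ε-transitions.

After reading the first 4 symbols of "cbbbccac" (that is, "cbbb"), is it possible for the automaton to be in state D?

No

Start in {S}.
Read 'c': S→{S, C}; now {S, C}.
Read 'b': S→{F}, C→{A, F}; now {A, F}.
Read 'b': A→{C, F}, F→∅; now {C, F}.
Read 'b': C→{A, F}, F→∅; now {A, F}.
State D is not in {A, F}.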